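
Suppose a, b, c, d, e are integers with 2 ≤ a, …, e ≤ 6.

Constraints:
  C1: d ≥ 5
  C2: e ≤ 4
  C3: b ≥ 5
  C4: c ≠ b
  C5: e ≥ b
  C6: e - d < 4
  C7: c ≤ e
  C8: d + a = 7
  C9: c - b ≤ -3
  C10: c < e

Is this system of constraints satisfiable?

From constraint 3: b ≥ 5. From constraints 2 and 5: b ≤ e and e ≤ 4, so b ≤ 4. But 4 < 5, so no value of b works.

Unsatisfiable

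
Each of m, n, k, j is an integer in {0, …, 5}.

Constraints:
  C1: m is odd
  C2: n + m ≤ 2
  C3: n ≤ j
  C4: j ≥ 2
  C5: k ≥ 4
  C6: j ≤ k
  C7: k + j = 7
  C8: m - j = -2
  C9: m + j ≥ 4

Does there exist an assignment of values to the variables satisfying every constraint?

Try m = 1, n = 1, k = 4, j = 3.
Check constraint 2: n + m = 2; constraint 7: k + j = 7; constraint 8: m - j = -2. The remaining constraints are straightforward to verify.

Satisfiable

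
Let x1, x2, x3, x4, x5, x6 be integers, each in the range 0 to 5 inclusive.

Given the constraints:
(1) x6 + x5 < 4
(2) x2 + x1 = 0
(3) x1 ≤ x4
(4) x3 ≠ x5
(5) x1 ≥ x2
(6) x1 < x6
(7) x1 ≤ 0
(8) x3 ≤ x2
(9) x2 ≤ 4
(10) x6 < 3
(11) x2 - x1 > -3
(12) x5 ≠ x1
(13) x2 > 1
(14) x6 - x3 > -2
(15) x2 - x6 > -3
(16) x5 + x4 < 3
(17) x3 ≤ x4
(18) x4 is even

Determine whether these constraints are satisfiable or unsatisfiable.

Unsatisfiable

From constraint 13: x2 ≥ 2. From constraints 5 and 7: x2 ≤ x1 and x1 ≤ 0, so x2 ≤ 0. But 0 < 2, so no value of x2 works.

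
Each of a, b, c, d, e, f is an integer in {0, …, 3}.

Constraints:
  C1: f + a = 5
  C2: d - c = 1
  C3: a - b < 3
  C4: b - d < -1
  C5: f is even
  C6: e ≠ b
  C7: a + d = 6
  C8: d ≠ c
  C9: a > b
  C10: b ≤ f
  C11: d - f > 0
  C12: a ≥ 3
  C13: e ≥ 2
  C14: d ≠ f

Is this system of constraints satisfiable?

Satisfiable

Try a = 3, b = 1, c = 2, d = 3, e = 3, f = 2.
Check constraint 1: f + a = 5; constraint 2: d - c = 1; constraint 3: a - b = 2. The remaining constraints are straightforward to verify.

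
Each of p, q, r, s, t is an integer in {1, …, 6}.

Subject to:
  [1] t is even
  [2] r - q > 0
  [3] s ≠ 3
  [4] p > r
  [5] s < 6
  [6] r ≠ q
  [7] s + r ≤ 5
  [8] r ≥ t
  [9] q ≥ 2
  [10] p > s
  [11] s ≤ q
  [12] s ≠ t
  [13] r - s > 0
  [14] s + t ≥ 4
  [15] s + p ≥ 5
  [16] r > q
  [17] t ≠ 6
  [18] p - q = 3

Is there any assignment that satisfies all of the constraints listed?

Take p = 6, q = 3, r = 4, s = 1, t = 4. Then constraint 2: r - q = 1; constraint 7: s + r = 5, and every other listed constraint is also met.

Satisfiable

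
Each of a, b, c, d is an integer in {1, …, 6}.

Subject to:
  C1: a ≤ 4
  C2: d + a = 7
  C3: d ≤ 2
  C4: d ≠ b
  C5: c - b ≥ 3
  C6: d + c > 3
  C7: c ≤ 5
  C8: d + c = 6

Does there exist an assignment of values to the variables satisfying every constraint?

Unsatisfiable

From constraint 3: d ≤ 2. From constraint 1: a ≤ 4. Hence d + a ≤ 6. But constraint 2 requires d + a = 7, and 7 > 6. Contradiction.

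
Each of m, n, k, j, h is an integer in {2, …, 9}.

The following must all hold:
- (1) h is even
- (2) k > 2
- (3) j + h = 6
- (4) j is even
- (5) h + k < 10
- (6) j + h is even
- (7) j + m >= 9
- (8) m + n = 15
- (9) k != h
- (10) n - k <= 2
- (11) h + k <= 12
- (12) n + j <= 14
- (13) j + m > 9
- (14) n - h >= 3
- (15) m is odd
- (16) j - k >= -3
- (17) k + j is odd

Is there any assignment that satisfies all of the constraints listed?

Satisfiable

The assignment m = 7, n = 8, k = 7, j = 4, h = 2 works:
  constraint 3 holds since j + h = 6.
  constraint 5 holds since h + k = 9.
  constraint 7 holds since j + m = 11.
The rest check out directly.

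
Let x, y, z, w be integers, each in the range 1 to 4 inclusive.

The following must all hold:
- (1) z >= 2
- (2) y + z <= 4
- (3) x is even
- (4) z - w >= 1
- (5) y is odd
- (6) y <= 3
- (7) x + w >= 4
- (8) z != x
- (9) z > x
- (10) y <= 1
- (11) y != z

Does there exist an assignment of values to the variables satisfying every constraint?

Satisfiable

Setting (x, y, z, w) = (2, 1, 3, 2) satisfies everything: constraint 2: y + z = 4; constraint 4: z - w = 1; constraint 7: x + w = 4, and the others follow.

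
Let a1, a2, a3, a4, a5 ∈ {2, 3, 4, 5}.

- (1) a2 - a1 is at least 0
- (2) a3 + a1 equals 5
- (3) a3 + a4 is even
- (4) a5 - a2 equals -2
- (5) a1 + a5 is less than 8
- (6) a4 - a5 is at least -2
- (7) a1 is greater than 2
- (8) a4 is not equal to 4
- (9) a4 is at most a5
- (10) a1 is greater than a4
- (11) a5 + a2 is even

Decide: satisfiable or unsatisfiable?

Try a1 = 3, a2 = 5, a3 = 2, a4 = 2, a5 = 3.
Check constraint 1: a2 - a1 = 2; constraint 2: a3 + a1 = 5. The remaining constraints are straightforward to verify.

Satisfiable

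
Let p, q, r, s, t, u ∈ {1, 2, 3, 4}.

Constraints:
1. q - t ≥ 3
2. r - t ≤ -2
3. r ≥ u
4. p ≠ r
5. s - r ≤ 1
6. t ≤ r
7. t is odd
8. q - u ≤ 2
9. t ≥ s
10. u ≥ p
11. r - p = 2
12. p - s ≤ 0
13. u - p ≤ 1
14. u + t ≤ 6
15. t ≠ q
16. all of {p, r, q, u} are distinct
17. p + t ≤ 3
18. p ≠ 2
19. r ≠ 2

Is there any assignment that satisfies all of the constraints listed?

Unsatisfiable

Constraints 1, 2, 5, 8, 12, and 13 give t − r ≥ 2, r − s ≥ -1, s − p ≥ 0, p − u ≥ -1, u − q ≥ -2, q − t ≥ 3.
Adding all 6 inequalities: the left sides telescope to 0, and the right sides sum to 2 + (-1) + 0 + (-1) + (-2) + 3 = 1. So 0 ≥ 1, which is false.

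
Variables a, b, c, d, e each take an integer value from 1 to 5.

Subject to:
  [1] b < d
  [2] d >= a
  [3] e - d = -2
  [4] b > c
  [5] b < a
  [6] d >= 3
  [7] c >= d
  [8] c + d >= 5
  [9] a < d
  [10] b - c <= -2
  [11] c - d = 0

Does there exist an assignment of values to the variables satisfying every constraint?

Unsatisfiable

Constraints 4, 5, 7, and 9 give c < b, b < a, a < d, d ≤ c. Chaining: c < b < a < d ≤ c, which forces c < c — impossible.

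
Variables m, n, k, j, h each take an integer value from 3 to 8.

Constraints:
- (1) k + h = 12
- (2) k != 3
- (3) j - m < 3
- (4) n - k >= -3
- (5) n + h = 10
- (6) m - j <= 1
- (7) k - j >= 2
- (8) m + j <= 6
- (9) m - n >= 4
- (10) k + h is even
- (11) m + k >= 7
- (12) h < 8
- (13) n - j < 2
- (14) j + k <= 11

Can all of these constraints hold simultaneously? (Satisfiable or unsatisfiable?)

Unsatisfiable

Constraints 4, 6, 7, and 9 give n − k ≥ -3, k − j ≥ 2, j − m ≥ -1, m − n ≥ 4.
Adding all 4 inequalities: the left sides telescope to 0, and the right sides sum to (-3) + 2 + (-1) + 4 = 2. So 0 ≥ 2, which is false.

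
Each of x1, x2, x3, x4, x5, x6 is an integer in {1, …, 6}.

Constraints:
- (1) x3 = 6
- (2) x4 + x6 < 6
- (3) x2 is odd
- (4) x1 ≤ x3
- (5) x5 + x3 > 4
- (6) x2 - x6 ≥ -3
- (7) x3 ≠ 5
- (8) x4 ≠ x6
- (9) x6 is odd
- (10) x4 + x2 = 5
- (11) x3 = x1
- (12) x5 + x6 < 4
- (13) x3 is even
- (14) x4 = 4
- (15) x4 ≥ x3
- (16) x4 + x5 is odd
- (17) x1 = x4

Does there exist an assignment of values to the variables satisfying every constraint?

Constraint 1 fixes x3 = 6 and constraint 14 fixes x4 = 4. Constraints 11 and 17 give x3 = x1 = x4, so x3 = x4. But 6 ≠ 4 — contradiction.

Unsatisfiable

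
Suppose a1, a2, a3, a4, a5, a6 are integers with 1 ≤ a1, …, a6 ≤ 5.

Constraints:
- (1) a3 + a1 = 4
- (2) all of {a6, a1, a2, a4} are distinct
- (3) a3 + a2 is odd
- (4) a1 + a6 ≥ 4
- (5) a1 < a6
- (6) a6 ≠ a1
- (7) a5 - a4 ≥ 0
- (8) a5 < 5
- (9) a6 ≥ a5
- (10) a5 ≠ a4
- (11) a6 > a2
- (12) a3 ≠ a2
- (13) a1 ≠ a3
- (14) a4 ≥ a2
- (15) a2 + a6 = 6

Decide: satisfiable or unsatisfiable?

Setting (a1, a2, a3, a4, a5, a6) = (1, 2, 3, 3, 4, 4) satisfies everything: constraint 1: a3 + a1 = 4; constraint 4: a1 + a6 = 5; constraint 7: a5 - a4 = 1, and the others follow.

Satisfiable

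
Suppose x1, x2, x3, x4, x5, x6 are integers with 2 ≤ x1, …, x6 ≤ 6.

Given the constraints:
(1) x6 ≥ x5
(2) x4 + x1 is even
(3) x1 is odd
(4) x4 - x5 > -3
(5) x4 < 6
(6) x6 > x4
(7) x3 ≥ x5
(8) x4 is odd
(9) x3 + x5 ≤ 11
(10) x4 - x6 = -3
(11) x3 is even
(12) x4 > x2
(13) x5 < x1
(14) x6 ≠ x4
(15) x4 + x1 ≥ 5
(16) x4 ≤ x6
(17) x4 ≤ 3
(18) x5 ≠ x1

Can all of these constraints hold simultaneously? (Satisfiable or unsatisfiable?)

Take x1 = 5, x2 = 2, x3 = 6, x4 = 3, x5 = 3, x6 = 6. Then constraint 4: x4 - x5 = 0; constraint 9: x3 + x5 = 9; constraint 10: x4 - x6 = -3, and every other listed constraint is also met.

Satisfiable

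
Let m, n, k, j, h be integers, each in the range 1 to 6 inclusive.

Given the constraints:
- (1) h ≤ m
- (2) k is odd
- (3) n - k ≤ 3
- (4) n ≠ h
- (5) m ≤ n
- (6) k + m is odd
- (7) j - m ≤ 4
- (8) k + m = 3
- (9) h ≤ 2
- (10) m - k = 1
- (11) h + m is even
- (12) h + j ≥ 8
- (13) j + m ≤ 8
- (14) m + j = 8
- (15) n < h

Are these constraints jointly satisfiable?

Unsatisfiable

Constraints 1, 5, and 15 give h ≤ m, m ≤ n, n < h. Chaining: h ≤ m ≤ n < h, which forces h < h — impossible.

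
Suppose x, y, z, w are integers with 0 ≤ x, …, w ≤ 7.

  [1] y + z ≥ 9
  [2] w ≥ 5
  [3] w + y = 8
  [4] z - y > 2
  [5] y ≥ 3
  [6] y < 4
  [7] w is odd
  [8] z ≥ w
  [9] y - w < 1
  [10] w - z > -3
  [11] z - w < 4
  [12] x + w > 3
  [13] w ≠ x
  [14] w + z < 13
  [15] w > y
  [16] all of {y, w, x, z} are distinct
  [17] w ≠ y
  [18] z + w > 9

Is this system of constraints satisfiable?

Satisfiable

The assignment x = 0, y = 3, z = 6, w = 5 works:
  constraint 1 holds since y + z = 9.
  constraint 3 holds since w + y = 8.
  constraint 4 holds since z - y = 3.
The rest check out directly.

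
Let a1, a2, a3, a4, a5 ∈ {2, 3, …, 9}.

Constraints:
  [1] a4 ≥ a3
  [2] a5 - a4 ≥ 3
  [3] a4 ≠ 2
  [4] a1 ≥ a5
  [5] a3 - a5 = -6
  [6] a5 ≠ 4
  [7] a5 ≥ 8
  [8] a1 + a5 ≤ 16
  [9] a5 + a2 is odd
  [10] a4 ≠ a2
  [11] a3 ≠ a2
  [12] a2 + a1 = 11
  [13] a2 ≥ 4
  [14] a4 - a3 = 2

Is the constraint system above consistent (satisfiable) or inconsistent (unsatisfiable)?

Unsatisfiable

From constraint 13: a2 ≥ 4. From constraints 4 and 7: a1 ≥ a5 ≥ 8. Hence a2 + a1 ≥ 12. But constraint 12 requires a2 + a1 = 11, and 11 < 12. Contradiction.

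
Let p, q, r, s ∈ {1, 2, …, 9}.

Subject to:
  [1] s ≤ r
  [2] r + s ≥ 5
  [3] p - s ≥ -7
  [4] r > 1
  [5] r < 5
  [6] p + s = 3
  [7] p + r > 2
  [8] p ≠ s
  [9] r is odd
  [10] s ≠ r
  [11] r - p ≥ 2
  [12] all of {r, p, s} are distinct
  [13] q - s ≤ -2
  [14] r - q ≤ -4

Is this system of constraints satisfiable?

Constraints 3, 11, 13, and 14 give s − q ≥ 2, q − r ≥ 4, r − p ≥ 2, p − s ≥ -7.
Adding all 4 inequalities: the left sides telescope to 0, and the right sides sum to 2 + 4 + 2 + (-7) = 1. So 0 ≥ 1, which is false.

Unsatisfiable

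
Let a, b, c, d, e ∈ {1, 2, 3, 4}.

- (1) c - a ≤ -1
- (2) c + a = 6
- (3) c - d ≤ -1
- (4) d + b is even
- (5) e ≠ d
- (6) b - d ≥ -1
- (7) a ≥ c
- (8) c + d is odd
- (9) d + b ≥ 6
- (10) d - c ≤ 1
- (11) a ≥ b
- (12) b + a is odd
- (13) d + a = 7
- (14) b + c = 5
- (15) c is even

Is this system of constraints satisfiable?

Satisfiable

Take a = 4, b = 3, c = 2, d = 3, e = 1. Then constraint 1: c - a = -2; constraint 2: c + a = 6; constraint 3: c - d = -1, and every other listed constraint is also met.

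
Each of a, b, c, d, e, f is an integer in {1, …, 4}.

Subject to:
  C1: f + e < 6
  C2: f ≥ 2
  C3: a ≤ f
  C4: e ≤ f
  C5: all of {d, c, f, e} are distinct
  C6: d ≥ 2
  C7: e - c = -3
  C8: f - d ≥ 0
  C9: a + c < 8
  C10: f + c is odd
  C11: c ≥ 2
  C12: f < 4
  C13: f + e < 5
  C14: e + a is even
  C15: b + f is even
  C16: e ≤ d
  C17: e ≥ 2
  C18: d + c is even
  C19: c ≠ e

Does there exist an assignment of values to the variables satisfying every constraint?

Unsatisfiable

Constraints 2, 6, 11, and 17 confine each of d, c, f, e to the 3 values {2, …, 4} (the domain already gives each ≤ 4).
Constraint 5 requires all 4 of them to be distinct, but only 3 values are available — impossible by the pigeonhole principle.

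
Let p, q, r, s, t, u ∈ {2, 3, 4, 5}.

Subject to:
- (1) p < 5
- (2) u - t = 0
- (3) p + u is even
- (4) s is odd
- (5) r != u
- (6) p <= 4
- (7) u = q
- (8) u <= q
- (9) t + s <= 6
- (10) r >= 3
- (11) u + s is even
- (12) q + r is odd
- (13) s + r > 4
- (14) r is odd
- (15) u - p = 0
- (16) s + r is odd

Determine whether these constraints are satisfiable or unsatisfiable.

Constraint 4 makes s odd and constraint 14 makes r odd, so s + r must be even. Constraint 16 says s + r is odd — contradiction.

Unsatisfiable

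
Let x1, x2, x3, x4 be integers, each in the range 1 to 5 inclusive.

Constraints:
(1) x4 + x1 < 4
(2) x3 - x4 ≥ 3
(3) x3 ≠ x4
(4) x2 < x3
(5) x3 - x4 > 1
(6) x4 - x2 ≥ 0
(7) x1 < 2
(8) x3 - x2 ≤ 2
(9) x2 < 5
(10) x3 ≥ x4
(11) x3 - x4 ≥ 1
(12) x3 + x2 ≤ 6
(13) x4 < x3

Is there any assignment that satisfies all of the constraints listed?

Constraints 2, 6, and 8 give x2 − x3 ≥ -2, x3 − x4 ≥ 3, x4 − x2 ≥ 0.
Adding all 3 inequalities: the left sides telescope to 0, and the right sides sum to (-2) + 3 + 0 = 1. So 0 ≥ 1, which is false.

Unsatisfiable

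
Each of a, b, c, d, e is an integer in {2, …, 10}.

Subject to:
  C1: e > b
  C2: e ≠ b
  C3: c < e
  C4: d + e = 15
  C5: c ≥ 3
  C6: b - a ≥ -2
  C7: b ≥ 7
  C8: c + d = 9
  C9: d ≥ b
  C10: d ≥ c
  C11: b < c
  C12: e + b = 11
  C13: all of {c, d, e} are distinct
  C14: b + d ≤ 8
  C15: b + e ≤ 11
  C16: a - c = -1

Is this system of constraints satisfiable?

From constraint 5: c ≥ 3. From constraints 7 and 9: d ≥ b ≥ 7. Hence c + d ≥ 10. But constraint 8 requires c + d = 9, and 9 < 10. Contradiction.

Unsatisfiable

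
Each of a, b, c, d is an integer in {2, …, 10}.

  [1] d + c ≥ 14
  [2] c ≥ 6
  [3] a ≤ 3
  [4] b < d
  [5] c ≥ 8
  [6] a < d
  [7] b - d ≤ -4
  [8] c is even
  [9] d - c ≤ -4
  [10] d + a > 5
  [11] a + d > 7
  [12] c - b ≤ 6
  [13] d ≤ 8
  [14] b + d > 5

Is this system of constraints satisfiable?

Constraints 7, 9, and 12 give b − c ≥ -6, c − d ≥ 4, d − b ≥ 4.
Adding all 3 inequalities: the left sides telescope to 0, and the right sides sum to (-6) + 4 + 4 = 2. So 0 ≥ 2, which is false.

Unsatisfiable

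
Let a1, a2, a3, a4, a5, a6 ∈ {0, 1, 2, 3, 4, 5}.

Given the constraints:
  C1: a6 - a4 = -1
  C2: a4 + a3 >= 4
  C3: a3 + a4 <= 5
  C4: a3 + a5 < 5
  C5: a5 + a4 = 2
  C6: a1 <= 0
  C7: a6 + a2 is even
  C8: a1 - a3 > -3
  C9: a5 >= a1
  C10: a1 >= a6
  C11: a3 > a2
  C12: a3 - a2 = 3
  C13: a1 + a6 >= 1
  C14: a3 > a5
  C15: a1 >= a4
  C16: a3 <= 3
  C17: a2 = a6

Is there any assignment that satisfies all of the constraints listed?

From constraints 6 and 15: a4 ≤ a1 ≤ 0. From constraint 16: a3 ≤ 3. Hence a4 + a3 ≤ 3. But constraint 2 requires a4 + a3 ≥ 4, and 4 > 3. Contradiction.

Unsatisfiable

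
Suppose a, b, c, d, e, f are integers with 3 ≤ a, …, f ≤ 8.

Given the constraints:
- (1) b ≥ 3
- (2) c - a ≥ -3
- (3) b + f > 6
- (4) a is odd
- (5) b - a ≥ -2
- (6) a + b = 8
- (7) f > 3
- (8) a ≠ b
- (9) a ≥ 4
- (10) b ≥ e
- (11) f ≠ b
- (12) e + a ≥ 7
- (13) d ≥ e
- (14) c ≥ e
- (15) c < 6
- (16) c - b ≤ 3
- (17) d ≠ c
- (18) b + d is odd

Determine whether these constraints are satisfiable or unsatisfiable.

The assignment a = 5, b = 3, c = 5, d = 8, e = 3, f = 5 works:
  constraint 2 holds since c - a = 0.
  constraint 3 holds since b + f = 8.
The rest check out directly.

Satisfiable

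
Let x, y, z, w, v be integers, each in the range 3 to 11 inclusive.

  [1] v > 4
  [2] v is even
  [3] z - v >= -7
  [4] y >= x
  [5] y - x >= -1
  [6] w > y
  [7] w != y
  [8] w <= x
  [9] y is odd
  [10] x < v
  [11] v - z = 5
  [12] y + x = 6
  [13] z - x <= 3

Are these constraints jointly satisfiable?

Unsatisfiable

Constraints 4, 6, and 8 give w ≤ x, x ≤ y, y < w. Chaining: w ≤ x ≤ y < w, which forces w < w — impossible.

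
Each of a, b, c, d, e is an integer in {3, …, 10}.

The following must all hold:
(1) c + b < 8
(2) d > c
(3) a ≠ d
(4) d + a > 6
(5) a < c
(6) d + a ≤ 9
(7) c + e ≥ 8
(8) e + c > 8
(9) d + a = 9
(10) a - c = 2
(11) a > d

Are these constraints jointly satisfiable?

Unsatisfiable

Constraints 2, 5, and 11 give d < a, a < c, c < d. Chaining: d < a < c < d, which forces d < d — impossible.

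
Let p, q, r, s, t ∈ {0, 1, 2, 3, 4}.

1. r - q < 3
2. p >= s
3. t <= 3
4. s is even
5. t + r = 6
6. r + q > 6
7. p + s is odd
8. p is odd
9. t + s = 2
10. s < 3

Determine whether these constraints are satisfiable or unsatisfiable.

Try p = 3, q = 3, r = 4, s = 0, t = 2.
Check constraint 1: r - q = 1; constraint 5: t + r = 6. The remaining constraints are straightforward to verify.

Satisfiable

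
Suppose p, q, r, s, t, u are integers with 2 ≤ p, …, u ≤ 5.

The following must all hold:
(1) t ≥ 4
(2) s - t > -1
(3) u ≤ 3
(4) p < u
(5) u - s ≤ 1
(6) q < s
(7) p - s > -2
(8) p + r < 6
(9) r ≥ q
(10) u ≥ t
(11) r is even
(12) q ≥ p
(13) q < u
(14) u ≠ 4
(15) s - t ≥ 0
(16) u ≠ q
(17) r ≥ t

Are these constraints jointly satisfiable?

From constraints 1 and 10: u ≥ t and t ≥ 4, so u ≥ 4. From constraint 3: u ≤ 3. But 3 < 4, so no value of u works.

Unsatisfiable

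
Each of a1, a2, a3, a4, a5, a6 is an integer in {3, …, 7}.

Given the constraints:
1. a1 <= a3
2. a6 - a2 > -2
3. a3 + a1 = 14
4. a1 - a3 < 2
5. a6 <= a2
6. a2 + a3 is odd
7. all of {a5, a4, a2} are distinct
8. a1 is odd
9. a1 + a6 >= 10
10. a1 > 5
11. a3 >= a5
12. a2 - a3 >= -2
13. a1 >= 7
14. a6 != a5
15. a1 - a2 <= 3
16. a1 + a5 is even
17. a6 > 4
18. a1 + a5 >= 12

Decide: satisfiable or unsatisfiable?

Satisfiable

One satisfying assignment is a1 = 7, a2 = 6, a3 = 7, a4 = 7, a5 = 5, a6 = 6.
For the less obvious constraints — constraint 2: a6 - a2 = 0; constraint 3: a3 + a1 = 14 — and the others hold by inspection.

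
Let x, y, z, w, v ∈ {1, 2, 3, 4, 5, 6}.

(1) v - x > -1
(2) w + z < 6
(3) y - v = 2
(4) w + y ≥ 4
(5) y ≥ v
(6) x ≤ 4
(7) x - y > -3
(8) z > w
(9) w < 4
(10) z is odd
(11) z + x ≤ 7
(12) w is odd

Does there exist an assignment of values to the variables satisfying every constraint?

One satisfying assignment is x = 1, y = 3, z = 3, w = 1, v = 1.
For the less obvious constraints — constraint 1: v - x = 0; constraint 2: w + z = 4; constraint 3: y - v = 2 — and the others hold by inspection.

Satisfiable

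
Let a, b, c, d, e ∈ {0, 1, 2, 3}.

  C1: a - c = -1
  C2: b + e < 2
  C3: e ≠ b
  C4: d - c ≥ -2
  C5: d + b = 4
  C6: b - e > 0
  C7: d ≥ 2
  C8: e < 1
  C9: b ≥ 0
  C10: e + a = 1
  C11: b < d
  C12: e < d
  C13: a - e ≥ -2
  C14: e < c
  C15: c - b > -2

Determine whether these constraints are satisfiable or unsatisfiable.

Satisfiable

One satisfying assignment is a = 1, b = 1, c = 2, d = 3, e = 0.
For the less obvious constraints — constraint 1: a - c = -1; constraint 2: b + e = 1 — and the others hold by inspection.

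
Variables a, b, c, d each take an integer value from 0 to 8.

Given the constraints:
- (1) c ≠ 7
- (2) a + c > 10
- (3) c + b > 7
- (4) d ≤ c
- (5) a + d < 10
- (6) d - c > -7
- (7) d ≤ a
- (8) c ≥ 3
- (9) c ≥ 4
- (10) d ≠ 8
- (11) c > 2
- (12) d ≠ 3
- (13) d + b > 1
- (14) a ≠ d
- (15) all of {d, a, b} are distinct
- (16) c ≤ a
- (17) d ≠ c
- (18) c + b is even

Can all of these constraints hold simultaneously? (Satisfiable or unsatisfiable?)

One satisfying assignment is a = 7, b = 4, c = 6, d = 0.
For the less obvious constraints — constraint 2: a + c = 13; constraint 3: c + b = 10; constraint 5: a + d = 7 — and the others hold by inspection.

Satisfiable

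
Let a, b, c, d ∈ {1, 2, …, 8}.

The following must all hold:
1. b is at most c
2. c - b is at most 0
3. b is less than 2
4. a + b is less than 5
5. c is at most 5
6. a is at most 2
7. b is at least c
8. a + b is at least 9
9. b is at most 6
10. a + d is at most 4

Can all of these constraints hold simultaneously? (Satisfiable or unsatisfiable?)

From constraint 6: a ≤ 2. From constraints 1 and 5: b ≤ c ≤ 5. Hence a + b ≤ 7. But constraint 8 requires a + b ≥ 9, and 9 > 7. Contradiction.

Unsatisfiable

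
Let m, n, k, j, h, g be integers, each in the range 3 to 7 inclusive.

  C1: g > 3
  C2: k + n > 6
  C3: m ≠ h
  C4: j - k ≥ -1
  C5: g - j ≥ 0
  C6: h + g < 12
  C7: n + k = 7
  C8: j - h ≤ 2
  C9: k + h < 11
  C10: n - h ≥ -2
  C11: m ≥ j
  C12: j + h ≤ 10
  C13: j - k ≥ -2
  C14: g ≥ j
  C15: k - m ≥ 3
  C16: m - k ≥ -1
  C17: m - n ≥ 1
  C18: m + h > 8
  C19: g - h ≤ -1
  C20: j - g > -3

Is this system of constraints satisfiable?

Constraints 4, 5, 10, 15, 17, and 19 give g − j ≥ 0, j − k ≥ -1, k − m ≥ 3, m − n ≥ 1, n − h ≥ -2, h − g ≥ 1.
Adding all 6 inequalities: the left sides telescope to 0, and the right sides sum to 0 + (-1) + 3 + 1 + (-2) + 1 = 2. So 0 ≥ 2, which is false.

Unsatisfiable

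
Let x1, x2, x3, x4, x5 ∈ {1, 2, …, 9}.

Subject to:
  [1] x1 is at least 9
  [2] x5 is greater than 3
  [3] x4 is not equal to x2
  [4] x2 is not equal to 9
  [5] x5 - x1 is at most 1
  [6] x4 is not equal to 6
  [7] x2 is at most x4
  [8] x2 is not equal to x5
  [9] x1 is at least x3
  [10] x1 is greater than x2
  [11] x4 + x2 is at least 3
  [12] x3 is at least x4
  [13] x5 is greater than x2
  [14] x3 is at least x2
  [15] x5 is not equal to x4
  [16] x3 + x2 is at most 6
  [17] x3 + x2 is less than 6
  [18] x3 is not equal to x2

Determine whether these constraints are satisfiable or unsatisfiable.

Satisfiable

Setting (x1, x2, x3, x4, x5) = (9, 1, 2, 2, 9) satisfies everything: constraint 5: x5 - x1 = 0; constraint 11: x4 + x2 = 3, and the others follow.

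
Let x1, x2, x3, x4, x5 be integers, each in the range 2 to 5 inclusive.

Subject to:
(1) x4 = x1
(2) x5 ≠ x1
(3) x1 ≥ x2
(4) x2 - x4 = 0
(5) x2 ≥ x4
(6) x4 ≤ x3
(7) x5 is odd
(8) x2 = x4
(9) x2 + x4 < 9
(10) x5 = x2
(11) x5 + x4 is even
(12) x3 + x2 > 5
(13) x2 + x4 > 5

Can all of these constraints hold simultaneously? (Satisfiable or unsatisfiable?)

Unsatisfiable

From constraints 1, 8, and 10, x5 = x2 = x4 = x1, so x5 = x1. But constraint 2 says x5 ≠ x1. Contradiction.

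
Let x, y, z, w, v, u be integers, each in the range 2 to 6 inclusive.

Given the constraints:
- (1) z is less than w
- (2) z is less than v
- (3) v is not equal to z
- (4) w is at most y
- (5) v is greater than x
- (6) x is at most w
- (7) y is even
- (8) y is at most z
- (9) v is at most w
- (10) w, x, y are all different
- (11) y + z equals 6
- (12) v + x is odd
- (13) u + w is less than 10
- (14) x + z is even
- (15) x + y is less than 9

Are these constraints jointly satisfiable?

Unsatisfiable

Constraints 2, 4, 8, and 9 give z < v, v ≤ w, w ≤ y, y ≤ z. Chaining: z < v ≤ w ≤ y ≤ z, which forces z < z — impossible.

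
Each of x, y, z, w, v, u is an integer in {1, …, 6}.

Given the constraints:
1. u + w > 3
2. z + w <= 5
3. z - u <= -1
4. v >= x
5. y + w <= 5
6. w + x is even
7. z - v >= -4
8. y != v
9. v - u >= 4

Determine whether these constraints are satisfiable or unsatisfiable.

Unsatisfiable

Constraints 3, 7, and 9 give z − v ≥ -4, v − u ≥ 4, u − z ≥ 1.
Adding all 3 inequalities: the left sides telescope to 0, and the right sides sum to (-4) + 4 + 1 = 1. So 0 ≥ 1, which is false.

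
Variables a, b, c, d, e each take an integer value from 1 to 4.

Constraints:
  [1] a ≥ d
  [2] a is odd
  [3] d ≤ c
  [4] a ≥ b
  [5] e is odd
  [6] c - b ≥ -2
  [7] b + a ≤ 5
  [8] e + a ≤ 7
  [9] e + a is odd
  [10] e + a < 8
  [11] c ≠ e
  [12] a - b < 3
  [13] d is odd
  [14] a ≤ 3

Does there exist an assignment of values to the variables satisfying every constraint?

Constraint 5 makes e odd and constraint 2 makes a odd, so e + a must be even. Constraint 9 says e + a is odd — contradiction.

Unsatisfiable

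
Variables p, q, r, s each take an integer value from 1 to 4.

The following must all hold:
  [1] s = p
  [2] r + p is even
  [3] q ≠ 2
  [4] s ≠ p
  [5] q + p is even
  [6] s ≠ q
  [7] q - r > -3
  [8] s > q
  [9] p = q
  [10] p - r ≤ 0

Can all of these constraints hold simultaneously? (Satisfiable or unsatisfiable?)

From constraints 1 and 9, s = p = q, so s = q. But constraint 6 says s ≠ q. Contradiction.

Unsatisfiable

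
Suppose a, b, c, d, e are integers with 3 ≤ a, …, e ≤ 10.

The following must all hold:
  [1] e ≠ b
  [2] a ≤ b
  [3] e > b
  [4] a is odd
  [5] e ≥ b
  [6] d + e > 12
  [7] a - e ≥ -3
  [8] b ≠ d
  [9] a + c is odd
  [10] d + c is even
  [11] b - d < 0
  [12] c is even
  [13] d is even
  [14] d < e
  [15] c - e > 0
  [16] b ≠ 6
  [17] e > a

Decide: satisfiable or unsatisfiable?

Setting (a, b, c, d, e) = (5, 5, 8, 6, 7) satisfies everything: constraint 6: d + e = 13; constraint 7: a - e = -2, and the others follow.

Satisfiable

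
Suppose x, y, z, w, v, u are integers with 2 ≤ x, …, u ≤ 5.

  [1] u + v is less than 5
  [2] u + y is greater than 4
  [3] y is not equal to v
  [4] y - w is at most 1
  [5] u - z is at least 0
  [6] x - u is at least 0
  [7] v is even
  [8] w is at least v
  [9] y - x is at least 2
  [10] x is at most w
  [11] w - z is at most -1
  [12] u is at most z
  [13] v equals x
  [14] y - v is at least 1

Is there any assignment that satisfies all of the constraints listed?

Unsatisfiable

Constraints 4, 5, 6, 9, and 11 give x − u ≥ 0, u − z ≥ 0, z − w ≥ 1, w − y ≥ -1, y − x ≥ 2.
Adding all 5 inequalities: the left sides telescope to 0, and the right sides sum to 0 + 0 + 1 + (-1) + 2 = 2. So 0 ≥ 2, which is false.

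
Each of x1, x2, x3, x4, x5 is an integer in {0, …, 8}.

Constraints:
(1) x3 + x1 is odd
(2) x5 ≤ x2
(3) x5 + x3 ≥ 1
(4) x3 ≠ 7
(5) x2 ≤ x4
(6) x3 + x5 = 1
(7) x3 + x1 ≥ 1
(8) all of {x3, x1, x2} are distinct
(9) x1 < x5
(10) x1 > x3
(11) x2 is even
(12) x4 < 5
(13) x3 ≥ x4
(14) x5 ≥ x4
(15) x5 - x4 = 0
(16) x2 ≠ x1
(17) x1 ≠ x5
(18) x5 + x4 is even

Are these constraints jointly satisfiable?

Constraints 2, 5, 9, 10, and 13 give x1 < x5, x5 ≤ x2, x2 ≤ x4, x4 ≤ x3, x3 < x1. Chaining: x1 < x5 ≤ x2 ≤ x4 ≤ x3 < x1, which forces x1 < x1 — impossible.

Unsatisfiable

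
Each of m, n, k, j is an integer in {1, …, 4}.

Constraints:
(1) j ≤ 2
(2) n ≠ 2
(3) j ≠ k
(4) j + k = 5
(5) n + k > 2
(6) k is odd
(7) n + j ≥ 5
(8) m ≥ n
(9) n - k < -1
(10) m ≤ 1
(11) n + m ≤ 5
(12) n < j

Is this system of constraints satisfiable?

From constraints 8 and 10: n ≤ m ≤ 1. From constraint 1: j ≤ 2. Hence n + j ≤ 3. But constraint 7 requires n + j ≥ 5, and 5 > 3. Contradiction.

Unsatisfiable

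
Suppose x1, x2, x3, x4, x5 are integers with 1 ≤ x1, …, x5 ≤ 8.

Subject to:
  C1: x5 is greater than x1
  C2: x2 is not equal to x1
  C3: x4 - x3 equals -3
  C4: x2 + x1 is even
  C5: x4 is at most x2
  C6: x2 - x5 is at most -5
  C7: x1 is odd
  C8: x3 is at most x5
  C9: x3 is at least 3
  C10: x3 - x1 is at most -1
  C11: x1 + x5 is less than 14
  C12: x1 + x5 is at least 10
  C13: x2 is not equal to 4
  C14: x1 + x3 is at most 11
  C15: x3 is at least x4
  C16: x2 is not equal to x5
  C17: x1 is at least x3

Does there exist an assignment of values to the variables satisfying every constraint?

Try x1 = 5, x2 = 1, x3 = 4, x4 = 1, x5 = 7.
Check constraint 3: x4 - x3 = -3; constraint 6: x2 - x5 = -6; constraint 10: x3 - x1 = -1. The remaining constraints are straightforward to verify.

Satisfiable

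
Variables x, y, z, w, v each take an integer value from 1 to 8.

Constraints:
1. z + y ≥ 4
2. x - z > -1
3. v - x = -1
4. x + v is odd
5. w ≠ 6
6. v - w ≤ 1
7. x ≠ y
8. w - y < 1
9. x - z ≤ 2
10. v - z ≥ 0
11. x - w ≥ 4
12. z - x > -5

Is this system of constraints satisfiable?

Constraints 6, 9, 10, and 11 give w − v ≥ -1, v − z ≥ 0, z − x ≥ -2, x − w ≥ 4.
Adding all 4 inequalities: the left sides telescope to 0, and the right sides sum to (-1) + 0 + (-2) + 4 = 1. So 0 ≥ 1, which is false.

Unsatisfiable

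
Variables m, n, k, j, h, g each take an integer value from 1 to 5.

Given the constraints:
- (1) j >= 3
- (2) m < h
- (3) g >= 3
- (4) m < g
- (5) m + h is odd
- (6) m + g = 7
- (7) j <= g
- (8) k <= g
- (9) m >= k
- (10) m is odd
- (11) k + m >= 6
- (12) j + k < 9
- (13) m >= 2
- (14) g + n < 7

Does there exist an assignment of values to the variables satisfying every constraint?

One satisfying assignment is m = 3, n = 1, k = 3, j = 4, h = 4, g = 4.
For the less obvious constraints — constraint 6: m + g = 7; constraint 11: k + m = 6; constraint 12: j + k = 7 — and the others hold by inspection.

Satisfiable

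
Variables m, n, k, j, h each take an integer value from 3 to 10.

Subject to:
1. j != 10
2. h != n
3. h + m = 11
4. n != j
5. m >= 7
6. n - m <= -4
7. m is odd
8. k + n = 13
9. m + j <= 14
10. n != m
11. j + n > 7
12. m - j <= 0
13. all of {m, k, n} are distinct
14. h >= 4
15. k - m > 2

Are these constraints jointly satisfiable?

The assignment m = 7, n = 3, k = 10, j = 7, h = 4 works:
  constraint 3 holds since h + m = 11.
  constraint 6 holds since n - m = -4.
  constraint 8 holds since k + n = 13.
The rest check out directly.

Satisfiable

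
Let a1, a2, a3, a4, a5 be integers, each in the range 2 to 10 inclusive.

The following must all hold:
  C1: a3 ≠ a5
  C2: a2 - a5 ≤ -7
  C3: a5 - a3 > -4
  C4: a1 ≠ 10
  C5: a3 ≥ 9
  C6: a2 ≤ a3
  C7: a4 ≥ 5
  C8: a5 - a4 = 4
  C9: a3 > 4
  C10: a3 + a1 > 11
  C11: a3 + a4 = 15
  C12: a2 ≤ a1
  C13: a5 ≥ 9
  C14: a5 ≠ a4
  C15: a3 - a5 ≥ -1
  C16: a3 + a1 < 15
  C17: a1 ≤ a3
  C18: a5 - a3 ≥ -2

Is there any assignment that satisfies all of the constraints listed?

Satisfiable

The assignment a1 = 2, a2 = 2, a3 = 10, a4 = 5, a5 = 9 works:
  constraint 2 holds since a2 - a5 = -7.
  constraint 3 holds since a5 - a3 = -1.
The rest check out directly.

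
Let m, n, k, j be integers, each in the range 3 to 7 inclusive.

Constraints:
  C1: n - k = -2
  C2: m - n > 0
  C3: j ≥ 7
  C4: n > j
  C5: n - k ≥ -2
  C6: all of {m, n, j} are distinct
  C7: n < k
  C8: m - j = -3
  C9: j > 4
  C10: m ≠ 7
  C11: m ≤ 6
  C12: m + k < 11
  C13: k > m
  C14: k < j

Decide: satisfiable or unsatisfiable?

Unsatisfiable

Constraints 2, 4, 13, and 14 give m < k, k < j, j < n, n < m. Chaining: m < k < j < n < m, which forces m < m — impossible.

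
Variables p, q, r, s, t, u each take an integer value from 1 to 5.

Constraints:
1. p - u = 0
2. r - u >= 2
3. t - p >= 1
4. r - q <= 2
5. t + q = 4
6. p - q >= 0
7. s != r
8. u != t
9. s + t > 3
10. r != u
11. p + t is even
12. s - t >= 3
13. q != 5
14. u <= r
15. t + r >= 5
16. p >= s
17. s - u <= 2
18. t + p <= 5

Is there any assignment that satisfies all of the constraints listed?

Unsatisfiable

Constraints 2, 3, 4, 6, 12, and 17 give s − t ≥ 3, t − p ≥ 1, p − q ≥ 0, q − r ≥ -2, r − u ≥ 2, u − s ≥ -2.
Adding all 6 inequalities: the left sides telescope to 0, and the right sides sum to 3 + 1 + 0 + (-2) + 2 + (-2) = 2. So 0 ≥ 2, which is false.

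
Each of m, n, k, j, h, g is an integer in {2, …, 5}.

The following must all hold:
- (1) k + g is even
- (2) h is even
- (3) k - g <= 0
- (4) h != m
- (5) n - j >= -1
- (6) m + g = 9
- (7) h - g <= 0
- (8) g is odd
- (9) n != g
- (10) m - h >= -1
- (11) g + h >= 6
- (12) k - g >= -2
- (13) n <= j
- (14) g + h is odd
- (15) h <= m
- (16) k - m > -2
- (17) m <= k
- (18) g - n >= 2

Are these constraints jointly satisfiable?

One satisfying assignment is m = 4, n = 2, k = 5, j = 2, h = 2, g = 5.
For the less obvious constraints — constraint 3: k - g = 0; constraint 5: n - j = 0; constraint 6: m + g = 9 — and the others hold by inspection.

Satisfiable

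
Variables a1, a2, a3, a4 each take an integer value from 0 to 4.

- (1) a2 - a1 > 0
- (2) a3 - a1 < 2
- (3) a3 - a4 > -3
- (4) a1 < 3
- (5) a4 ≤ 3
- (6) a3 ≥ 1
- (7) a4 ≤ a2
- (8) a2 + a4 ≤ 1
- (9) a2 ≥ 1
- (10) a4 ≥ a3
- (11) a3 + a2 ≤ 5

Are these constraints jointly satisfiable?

From constraint 9: a2 ≥ 1. From constraints 6 and 10: a4 ≥ a3 ≥ 1. Hence a2 + a4 ≥ 2. But constraint 8 requires a2 + a4 ≤ 1, and 1 < 2. Contradiction.

Unsatisfiable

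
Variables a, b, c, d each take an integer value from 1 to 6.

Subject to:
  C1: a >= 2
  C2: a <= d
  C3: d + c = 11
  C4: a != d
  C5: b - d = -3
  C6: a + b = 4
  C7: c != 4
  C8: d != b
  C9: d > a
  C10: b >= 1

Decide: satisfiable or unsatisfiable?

One satisfying assignment is a = 2, b = 2, c = 6, d = 5.
For the less obvious constraints — constraint 3: d + c = 11; constraint 5: b - d = -3; constraint 6: a + b = 4 — and the others hold by inspection.

Satisfiable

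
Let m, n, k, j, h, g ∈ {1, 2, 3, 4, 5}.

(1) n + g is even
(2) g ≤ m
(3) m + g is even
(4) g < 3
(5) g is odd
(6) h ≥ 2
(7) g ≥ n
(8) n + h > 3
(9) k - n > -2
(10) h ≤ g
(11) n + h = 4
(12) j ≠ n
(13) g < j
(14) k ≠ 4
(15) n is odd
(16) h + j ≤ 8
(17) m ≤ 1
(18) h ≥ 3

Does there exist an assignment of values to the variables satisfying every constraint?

Unsatisfiable

From constraints 10 and 18: g ≥ h and h ≥ 3, so g ≥ 3. From constraints 2 and 17: g ≤ m and m ≤ 1, so g ≤ 1. But 1 < 3, so no value of g works.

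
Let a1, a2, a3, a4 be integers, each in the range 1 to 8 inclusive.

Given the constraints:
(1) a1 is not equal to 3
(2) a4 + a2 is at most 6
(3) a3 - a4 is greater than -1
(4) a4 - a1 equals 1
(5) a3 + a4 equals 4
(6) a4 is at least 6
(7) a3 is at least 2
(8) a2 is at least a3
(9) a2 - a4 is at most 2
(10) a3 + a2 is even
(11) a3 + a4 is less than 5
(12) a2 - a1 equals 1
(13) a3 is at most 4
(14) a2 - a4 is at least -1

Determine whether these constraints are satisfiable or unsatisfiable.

Unsatisfiable

From constraint 6: a4 ≥ 6. From constraints 7 and 8: a2 ≥ a3 ≥ 2. Hence a4 + a2 ≥ 8. But constraint 2 requires a4 + a2 ≤ 6, and 6 < 8. Contradiction.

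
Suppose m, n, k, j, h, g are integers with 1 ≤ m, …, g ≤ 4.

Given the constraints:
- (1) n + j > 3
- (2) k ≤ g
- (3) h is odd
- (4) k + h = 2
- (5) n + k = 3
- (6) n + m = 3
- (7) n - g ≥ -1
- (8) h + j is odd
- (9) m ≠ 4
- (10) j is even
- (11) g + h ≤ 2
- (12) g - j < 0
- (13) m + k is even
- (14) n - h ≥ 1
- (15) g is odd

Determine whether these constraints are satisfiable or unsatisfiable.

Satisfiable

Try m = 1, n = 2, k = 1, j = 4, h = 1, g = 1.
Check constraint 1: n + j = 6; constraint 4: k + h = 2. The remaining constraints are straightforward to verify.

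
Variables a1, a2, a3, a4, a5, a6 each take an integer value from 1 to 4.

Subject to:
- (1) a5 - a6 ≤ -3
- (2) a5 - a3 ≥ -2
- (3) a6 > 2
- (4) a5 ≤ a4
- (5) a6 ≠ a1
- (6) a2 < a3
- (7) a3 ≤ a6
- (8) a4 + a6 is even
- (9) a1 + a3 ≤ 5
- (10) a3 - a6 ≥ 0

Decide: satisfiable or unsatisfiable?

Constraints 1, 2, and 10 give a5 − a3 ≥ -2, a3 − a6 ≥ 0, a6 − a5 ≥ 3.
Adding all 3 inequalities: the left sides telescope to 0, and the right sides sum to (-2) + 0 + 3 = 1. So 0 ≥ 1, which is false.

Unsatisfiable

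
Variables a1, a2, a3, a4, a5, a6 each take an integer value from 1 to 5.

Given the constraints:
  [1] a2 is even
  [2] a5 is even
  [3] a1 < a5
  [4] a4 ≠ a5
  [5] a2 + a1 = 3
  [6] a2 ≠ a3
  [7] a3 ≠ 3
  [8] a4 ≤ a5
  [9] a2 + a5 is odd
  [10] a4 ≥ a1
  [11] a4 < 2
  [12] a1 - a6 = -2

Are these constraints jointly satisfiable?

Constraint 1 makes a2 even and constraint 2 makes a5 even, so a2 + a5 must be even. Constraint 9 says a2 + a5 is odd — contradiction.

Unsatisfiable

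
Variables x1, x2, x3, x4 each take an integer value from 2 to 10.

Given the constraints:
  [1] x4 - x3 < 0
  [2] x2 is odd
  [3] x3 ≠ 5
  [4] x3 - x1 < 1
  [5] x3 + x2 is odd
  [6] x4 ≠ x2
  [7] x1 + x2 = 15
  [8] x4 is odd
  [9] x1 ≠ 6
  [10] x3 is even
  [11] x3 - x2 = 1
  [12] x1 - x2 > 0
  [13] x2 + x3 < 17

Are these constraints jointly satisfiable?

Setting (x1, x2, x3, x4) = (8, 7, 8, 5) satisfies everything: constraint 1: x4 - x3 = -3; constraint 4: x3 - x1 = 0, and the others follow.

Satisfiable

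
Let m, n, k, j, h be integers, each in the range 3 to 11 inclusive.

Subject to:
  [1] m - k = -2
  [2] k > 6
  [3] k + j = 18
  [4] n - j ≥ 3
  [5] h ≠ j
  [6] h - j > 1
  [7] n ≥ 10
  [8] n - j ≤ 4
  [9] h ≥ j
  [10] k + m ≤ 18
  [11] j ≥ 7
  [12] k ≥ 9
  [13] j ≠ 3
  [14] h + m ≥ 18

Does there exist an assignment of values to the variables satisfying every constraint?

Satisfiable

The assignment m = 8, n = 11, k = 10, j = 8, h = 10 works:
  constraint 1 holds since m - k = -2.
  constraint 3 holds since k + j = 18.
  constraint 4 holds since n - j = 3.
The rest check out directly.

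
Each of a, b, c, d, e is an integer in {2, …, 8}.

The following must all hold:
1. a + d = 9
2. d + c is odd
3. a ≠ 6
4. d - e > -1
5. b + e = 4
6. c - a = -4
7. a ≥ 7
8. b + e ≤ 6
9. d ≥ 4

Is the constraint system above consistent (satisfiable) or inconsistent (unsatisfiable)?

Unsatisfiable

From constraint 7: a ≥ 7. From constraint 9: d ≥ 4. Hence a + d ≥ 11. But constraint 1 requires a + d = 9, and 9 < 11. Contradiction.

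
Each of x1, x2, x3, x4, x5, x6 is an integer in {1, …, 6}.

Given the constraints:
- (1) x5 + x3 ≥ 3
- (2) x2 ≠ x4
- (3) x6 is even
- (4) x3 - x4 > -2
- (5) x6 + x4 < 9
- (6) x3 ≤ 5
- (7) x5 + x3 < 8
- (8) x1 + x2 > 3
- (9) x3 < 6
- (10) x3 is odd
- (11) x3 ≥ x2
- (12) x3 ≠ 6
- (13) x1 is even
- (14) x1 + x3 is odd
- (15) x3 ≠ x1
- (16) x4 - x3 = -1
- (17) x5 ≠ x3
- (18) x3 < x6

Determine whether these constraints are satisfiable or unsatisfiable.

Satisfiable

The assignment x1 = 2, x2 = 3, x3 = 3, x4 = 2, x5 = 2, x6 = 6 works:
  constraint 1 holds since x5 + x3 = 5.
  constraint 4 holds since x3 - x4 = 1.
The rest check out directly.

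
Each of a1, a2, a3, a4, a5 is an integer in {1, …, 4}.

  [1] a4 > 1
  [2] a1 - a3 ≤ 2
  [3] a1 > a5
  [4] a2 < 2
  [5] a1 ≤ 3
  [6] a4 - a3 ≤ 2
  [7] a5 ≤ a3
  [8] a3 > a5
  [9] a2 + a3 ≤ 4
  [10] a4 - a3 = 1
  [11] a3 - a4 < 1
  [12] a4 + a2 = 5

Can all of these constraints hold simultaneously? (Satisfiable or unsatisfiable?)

Satisfiable

One satisfying assignment is a1 = 3, a2 = 1, a3 = 3, a4 = 4, a5 = 2.
For the less obvious constraints — constraint 2: a1 - a3 = 0; constraint 6: a4 - a3 = 1; constraint 9: a2 + a3 = 4 — and the others hold by inspection.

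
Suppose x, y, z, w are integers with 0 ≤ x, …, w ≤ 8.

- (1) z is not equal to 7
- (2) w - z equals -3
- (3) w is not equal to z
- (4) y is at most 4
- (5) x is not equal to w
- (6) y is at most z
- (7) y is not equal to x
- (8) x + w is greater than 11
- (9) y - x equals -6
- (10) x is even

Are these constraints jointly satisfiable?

Setting (x, y, z, w) = (8, 2, 8, 5) satisfies everything: constraint 2: w - z = -3; constraint 8: x + w = 13; constraint 9: y - x = -6, and the others follow.

Satisfiable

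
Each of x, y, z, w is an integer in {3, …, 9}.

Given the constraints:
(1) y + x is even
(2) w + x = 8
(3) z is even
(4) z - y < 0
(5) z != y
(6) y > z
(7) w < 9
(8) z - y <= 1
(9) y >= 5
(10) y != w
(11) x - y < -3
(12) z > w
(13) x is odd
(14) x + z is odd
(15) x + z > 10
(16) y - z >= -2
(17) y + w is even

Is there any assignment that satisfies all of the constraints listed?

Satisfiable

Take x = 3, y = 9, z = 8, w = 5. Then constraint 2: w + x = 8; constraint 4: z - y = -1; constraint 8: z - y = -1, and every other listed constraint is also met.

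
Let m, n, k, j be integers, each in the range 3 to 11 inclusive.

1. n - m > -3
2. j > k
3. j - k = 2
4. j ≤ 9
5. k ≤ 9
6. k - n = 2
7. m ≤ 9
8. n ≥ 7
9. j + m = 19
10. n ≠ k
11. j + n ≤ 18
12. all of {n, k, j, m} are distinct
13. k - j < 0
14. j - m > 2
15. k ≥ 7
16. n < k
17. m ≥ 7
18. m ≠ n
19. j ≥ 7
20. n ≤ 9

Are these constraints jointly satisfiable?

Constraints 4, 5, 7, 8, 15, 17, 19, and 20 confine each of n, k, j, m to the 3 values {7, …, 9}.
Constraint 12 requires all 4 of them to be distinct, but only 3 values are available — impossible by the pigeonhole principle.

Unsatisfiable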